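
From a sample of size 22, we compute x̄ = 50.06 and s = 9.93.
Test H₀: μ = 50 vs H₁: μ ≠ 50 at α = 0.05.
One-sample t-test:
H₀: μ = 50
H₁: μ ≠ 50
df = n - 1 = 21
t = (x̄ - μ₀) / (s/√n) = (50.06 - 50) / (9.93/√22) = 0.028
p-value = 0.9777

Since p-value > α = 0.05, we fail to reject H₀.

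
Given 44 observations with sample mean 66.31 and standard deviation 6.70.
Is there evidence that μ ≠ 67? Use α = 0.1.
One-sample t-test:
H₀: μ = 67
H₁: μ ≠ 67
df = n - 1 = 43
t = (x̄ - μ₀) / (s/√n) = (66.31 - 67) / (6.70/√44) = -0.683
p-value = 0.4982

Since p-value > α = 0.1, we fail to reject H₀.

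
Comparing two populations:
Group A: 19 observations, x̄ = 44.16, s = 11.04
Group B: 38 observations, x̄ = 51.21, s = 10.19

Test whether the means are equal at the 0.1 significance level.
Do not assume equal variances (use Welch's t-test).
Welch's two-sample t-test:
H₀: μ₁ = μ₂
H₁: μ₁ ≠ μ₂
s₁²/n₁ = 11.04²/19 = 6.4148,  s₂²/n₂ = 10.19²/38 = 2.7325
SE = √(s₁²/n₁ + s₂²/n₂) = √(6.4148 + 2.7325) = 3.0245
df (Welch-Satterthwaite) = (s₁²/n₁ + s₂²/n₂)² / [(s₁²/n₁)²/(n₁-1) + (s₂²/n₂)²/(n₂-1)] ≈ 33.63
t = (x̄₁ - x̄₂) / SE = (44.16 - 51.21) / 3.0245 = -7.05 / 3.0245 = -2.331
p-value = 0.0259

Since p-value < α = 0.1, we reject H₀.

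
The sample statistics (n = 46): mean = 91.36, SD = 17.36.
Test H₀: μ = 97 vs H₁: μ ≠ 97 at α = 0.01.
One-sample t-test:
H₀: μ = 97
H₁: μ ≠ 97
df = n - 1 = 45
t = (x̄ - μ₀) / (s/√n) = (91.36 - 97) / (17.36/√46) = -2.203
p-value = 0.0327

Since p-value > α = 0.01, we fail to reject H₀.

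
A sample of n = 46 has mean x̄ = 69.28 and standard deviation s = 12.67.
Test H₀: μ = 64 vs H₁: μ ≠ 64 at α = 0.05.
One-sample t-test:
H₀: μ = 64
H₁: μ ≠ 64
df = n - 1 = 45
t = (x̄ - μ₀) / (s/√n) = (69.28 - 64) / (12.67/√46) = 2.826
p-value = 0.0070

Since p-value < α = 0.05, we reject H₀.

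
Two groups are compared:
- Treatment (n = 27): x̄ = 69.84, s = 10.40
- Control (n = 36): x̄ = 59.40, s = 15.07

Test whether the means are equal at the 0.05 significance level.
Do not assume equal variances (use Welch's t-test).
Welch's two-sample t-test:
H₀: μ₁ = μ₂
H₁: μ₁ ≠ μ₂
s₁²/n₁ = 10.40²/27 = 4.0059,  s₂²/n₂ = 15.07²/36 = 6.3085
SE = √(s₁²/n₁ + s₂²/n₂) = √(4.0059 + 6.3085) = 3.2116
df (Welch-Satterthwaite) = (s₁²/n₁ + s₂²/n₂)² / [(s₁²/n₁)²/(n₁-1) + (s₂²/n₂)²/(n₂-1)] ≈ 60.64
t = (x̄₁ - x̄₂) / SE = (69.84 - 59.40) / 3.2116 = 10.44 / 3.2116 = 3.251
p-value = 0.0019

Since p-value < α = 0.05, we reject H₀.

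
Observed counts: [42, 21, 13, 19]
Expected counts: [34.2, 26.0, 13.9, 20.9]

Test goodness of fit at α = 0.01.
Chi-square goodness of fit test:
H₀: observed counts match expected distribution
H₁: observed counts differ from expected distribution
df = k - 1 = 3
χ² = Σ(O - E)²/E
   = (42 - 34.2)²/34.2 + (21 - 26.0)²/26.0 + (13 - 13.9)²/13.9 + (19 - 20.9)²/20.9
   = 1.779 + 0.962 + 0.058 + 0.173
   = 2.97
p-value = 0.3960

Since p-value > α = 0.01, we fail to reject H₀.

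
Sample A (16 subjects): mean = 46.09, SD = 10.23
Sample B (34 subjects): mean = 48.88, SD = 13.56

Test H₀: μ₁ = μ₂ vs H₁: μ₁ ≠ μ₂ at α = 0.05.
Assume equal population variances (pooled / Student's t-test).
Student's two-sample t-test (equal variances):
H₀: μ₁ = μ₂
H₁: μ₁ ≠ μ₂
df = n₁ + n₂ - 2 = 48
Pooled variance s_p² = [(n₁-1)s₁² + (n₂-1)s₂²] / (n₁ + n₂ - 2) = [(15)(10.23²) + (33)(13.56²)] / 48 = 159.1171
SE = √(s_p²(1/n₁ + 1/n₂)) = √(159.1171 × (1/16 + 1/34)) = 3.8242
t = (x̄₁ - x̄₂) / SE = (46.09 - 48.88) / 3.8242 = -2.79 / 3.8242 = -0.730
p-value = 0.4692

Since p-value > α = 0.05, we fail to reject H₀.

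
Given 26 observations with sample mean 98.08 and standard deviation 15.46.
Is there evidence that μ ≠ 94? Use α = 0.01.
One-sample t-test:
H₀: μ = 94
H₁: μ ≠ 94
df = n - 1 = 25
t = (x̄ - μ₀) / (s/√n) = (98.08 - 94) / (15.46/√26) = 1.346
p-value = 0.1905

Since p-value > α = 0.01, we fail to reject H₀.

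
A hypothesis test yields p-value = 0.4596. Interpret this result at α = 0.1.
Since p = 0.4596 > α = 0.1, fail to reject H₀.
There is insufficient evidence to reject the null hypothesis; the result is not statistically significant at the 0.1 level.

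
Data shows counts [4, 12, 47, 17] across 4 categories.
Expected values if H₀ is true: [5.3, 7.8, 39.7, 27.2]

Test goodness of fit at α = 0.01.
Chi-square goodness of fit test:
H₀: observed counts match expected distribution
H₁: observed counts differ from expected distribution
df = k - 1 = 3
χ² = Σ(O - E)²/E
   = (4 - 5.3)²/5.3 + (12 - 7.8)²/7.8 + (47 - 39.7)²/39.7 + (17 - 27.2)²/27.2
   = 0.319 + 2.262 + 1.342 + 3.825
   = 7.75
p-value = 0.0515

Since p-value > α = 0.01, we fail to reject H₀.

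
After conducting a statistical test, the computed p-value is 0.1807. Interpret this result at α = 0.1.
Since p = 0.1807 > α = 0.1, fail to reject H₀.
There is insufficient evidence to reject the null hypothesis; the result is not statistically significant at the 0.1 level.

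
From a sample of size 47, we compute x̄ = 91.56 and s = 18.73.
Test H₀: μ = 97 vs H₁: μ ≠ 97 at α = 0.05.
One-sample t-test:
H₀: μ = 97
H₁: μ ≠ 97
df = n - 1 = 46
t = (x̄ - μ₀) / (s/√n) = (91.56 - 97) / (18.73/√47) = -1.991
p-value = 0.0524

Since p-value > α = 0.05, we fail to reject H₀.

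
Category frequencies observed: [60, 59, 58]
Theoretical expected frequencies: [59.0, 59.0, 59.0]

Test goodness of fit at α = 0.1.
Chi-square goodness of fit test:
H₀: observed counts match expected distribution
H₁: observed counts differ from expected distribution
df = k - 1 = 2
χ² = Σ(O - E)²/E
   = (60 - 59.0)²/59.0 + (59 - 59.0)²/59.0 + (58 - 59.0)²/59.0
   = 0.017 + 0.000 + 0.017
   = 0.03
p-value = 0.9832

Since p-value > α = 0.1, we fail to reject H₀.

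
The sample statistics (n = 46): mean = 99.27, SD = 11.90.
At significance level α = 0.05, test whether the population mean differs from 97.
One-sample t-test:
H₀: μ = 97
H₁: μ ≠ 97
df = n - 1 = 45
t = (x̄ - μ₀) / (s/√n) = (99.27 - 97) / (11.90/√46) = 1.294
p-value = 0.2023

Since p-value > α = 0.05, we fail to reject H₀.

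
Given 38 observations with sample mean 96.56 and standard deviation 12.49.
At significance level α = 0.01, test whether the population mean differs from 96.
One-sample t-test:
H₀: μ = 96
H₁: μ ≠ 96
df = n - 1 = 37
t = (x̄ - μ₀) / (s/√n) = (96.56 - 96) / (12.49/√38) = 0.276
p-value = 0.7838

Since p-value > α = 0.01, we fail to reject H₀.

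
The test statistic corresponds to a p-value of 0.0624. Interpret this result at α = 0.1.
Since p = 0.0624 < α = 0.1, reject H₀.
There is sufficient evidence to reject the null hypothesis; the result is statistically significant at the 0.1 level.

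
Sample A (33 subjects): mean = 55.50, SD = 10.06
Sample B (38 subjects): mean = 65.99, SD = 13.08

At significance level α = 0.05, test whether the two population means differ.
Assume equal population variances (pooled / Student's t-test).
Student's two-sample t-test (equal variances):
H₀: μ₁ = μ₂
H₁: μ₁ ≠ μ₂
df = n₁ + n₂ - 2 = 69
Pooled variance s_p² = [(n₁-1)s₁² + (n₂-1)s₂²] / (n₁ + n₂ - 2) = [(32)(10.06²) + (37)(13.08²)] / 69 = 138.6770
SE = √(s_p²(1/n₁ + 1/n₂)) = √(138.6770 × (1/33 + 1/38)) = 2.8021
t = (x̄₁ - x̄₂) / SE = (55.50 - 65.99) / 2.8021 = -10.49 / 2.8021 = -3.744
p-value = 0.0004

Since p-value < α = 0.05, we reject H₀.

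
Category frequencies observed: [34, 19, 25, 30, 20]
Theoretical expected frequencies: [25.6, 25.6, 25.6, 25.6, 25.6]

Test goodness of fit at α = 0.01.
Chi-square goodness of fit test:
H₀: observed counts match expected distribution
H₁: observed counts differ from expected distribution
df = k - 1 = 4
χ² = Σ(O - E)²/E
   = (34 - 25.6)²/25.6 + (19 - 25.6)²/25.6 + (25 - 25.6)²/25.6 + (30 - 25.6)²/25.6 + (20 - 25.6)²/25.6
   = 2.756 + 1.702 + 0.014 + 0.756 + 1.225
   = 6.45
p-value = 0.1678

Since p-value > α = 0.01, we fail to reject H₀.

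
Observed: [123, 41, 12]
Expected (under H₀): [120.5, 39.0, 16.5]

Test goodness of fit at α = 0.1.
Chi-square goodness of fit test:
H₀: observed counts match expected distribution
H₁: observed counts differ from expected distribution
df = k - 1 = 2
χ² = Σ(O - E)²/E
   = (123 - 120.5)²/120.5 + (41 - 39.0)²/39.0 + (12 - 16.5)²/16.5
   = 0.052 + 0.103 + 1.227
   = 1.38
p-value = 0.5011

Since p-value > α = 0.1, we fail to reject H₀.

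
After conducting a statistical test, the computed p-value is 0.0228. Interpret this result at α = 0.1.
Since p = 0.0228 < α = 0.1, reject H₀.
There is sufficient evidence to reject the null hypothesis; the result is statistically significant at the 0.1 level.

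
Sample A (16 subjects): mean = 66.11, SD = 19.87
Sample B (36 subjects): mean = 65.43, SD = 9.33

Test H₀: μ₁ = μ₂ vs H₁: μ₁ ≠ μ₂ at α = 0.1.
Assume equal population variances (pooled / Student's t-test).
Student's two-sample t-test (equal variances):
H₀: μ₁ = μ₂
H₁: μ₁ ≠ μ₂
df = n₁ + n₂ - 2 = 50
Pooled variance s_p² = [(n₁-1)s₁² + (n₂-1)s₂²] / (n₁ + n₂ - 2) = [(15)(19.87²) + (35)(9.33²)] / 50 = 179.3793
SE = √(s_p²(1/n₁ + 1/n₂)) = √(179.3793 × (1/16 + 1/36)) = 4.0242
t = (x̄₁ - x̄₂) / SE = (66.11 - 65.43) / 4.0242 = 0.68 / 4.0242 = 0.169
p-value = 0.8665

Since p-value > α = 0.1, we fail to reject H₀.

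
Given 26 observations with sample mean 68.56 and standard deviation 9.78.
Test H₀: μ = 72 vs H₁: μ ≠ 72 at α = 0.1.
One-sample t-test:
H₀: μ = 72
H₁: μ ≠ 72
df = n - 1 = 25
t = (x̄ - μ₀) / (s/√n) = (68.56 - 72) / (9.78/√26) = -1.794
p-value = 0.0850

Since p-value < α = 0.1, we reject H₀.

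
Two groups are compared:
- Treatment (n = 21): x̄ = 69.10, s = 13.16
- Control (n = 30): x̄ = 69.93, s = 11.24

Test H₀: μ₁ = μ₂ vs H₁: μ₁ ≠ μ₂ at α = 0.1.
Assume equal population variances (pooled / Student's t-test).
Student's two-sample t-test (equal variances):
H₀: μ₁ = μ₂
H₁: μ₁ ≠ μ₂
df = n₁ + n₂ - 2 = 49
Pooled variance s_p² = [(n₁-1)s₁² + (n₂-1)s₂²] / (n₁ + n₂ - 2) = [(20)(13.16²) + (29)(11.24²)] / 49 = 145.4592
SE = √(s_p²(1/n₁ + 1/n₂)) = √(145.4592 × (1/21 + 1/30)) = 3.4315
t = (x̄₁ - x̄₂) / SE = (69.10 - 69.93) / 3.4315 = -0.83 / 3.4315 = -0.242
p-value = 0.8099

Since p-value > α = 0.1, we fail to reject H₀.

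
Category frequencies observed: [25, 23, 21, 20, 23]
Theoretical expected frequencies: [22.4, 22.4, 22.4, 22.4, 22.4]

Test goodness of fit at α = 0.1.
Chi-square goodness of fit test:
H₀: observed counts match expected distribution
H₁: observed counts differ from expected distribution
df = k - 1 = 4
χ² = Σ(O - E)²/E
   = (25 - 22.4)²/22.4 + (23 - 22.4)²/22.4 + (21 - 22.4)²/22.4 + (20 - 22.4)²/22.4 + (23 - 22.4)²/22.4
   = 0.302 + 0.016 + 0.087 + 0.257 + 0.016
   = 0.68
p-value = 0.9539

Since p-value > α = 0.1, we fail to reject H₀.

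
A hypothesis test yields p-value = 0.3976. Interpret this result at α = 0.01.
Since p = 0.3976 > α = 0.01, fail to reject H₀.
There is insufficient evidence to reject the null hypothesis; the result is not statistically significant at the 0.01 level.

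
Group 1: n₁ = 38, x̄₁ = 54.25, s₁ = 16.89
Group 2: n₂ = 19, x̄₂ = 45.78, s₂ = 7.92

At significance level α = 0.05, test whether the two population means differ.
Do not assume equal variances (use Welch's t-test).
Welch's two-sample t-test:
H₀: μ₁ = μ₂
H₁: μ₁ ≠ μ₂
s₁²/n₁ = 16.89²/38 = 7.5072,  s₂²/n₂ = 7.92²/19 = 3.3014
SE = √(s₁²/n₁ + s₂²/n₂) = √(7.5072 + 3.3014) = 3.2876
df (Welch-Satterthwaite) = (s₁²/n₁ + s₂²/n₂)² / [(s₁²/n₁)²/(n₁-1) + (s₂²/n₂)²/(n₂-1)] ≈ 54.88
t = (x̄₁ - x̄₂) / SE = (54.25 - 45.78) / 3.2876 = 8.47 / 3.2876 = 2.576
p-value = 0.0127

Since p-value < α = 0.05, we reject H₀.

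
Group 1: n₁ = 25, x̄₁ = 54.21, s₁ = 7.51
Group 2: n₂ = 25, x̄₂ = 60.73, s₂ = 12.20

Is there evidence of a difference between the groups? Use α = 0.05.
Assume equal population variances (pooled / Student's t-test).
Student's two-sample t-test (equal variances):
H₀: μ₁ = μ₂
H₁: μ₁ ≠ μ₂
df = n₁ + n₂ - 2 = 48
Pooled variance s_p² = [(n₁-1)s₁² + (n₂-1)s₂²] / (n₁ + n₂ - 2) = [(24)(7.51²) + (24)(12.20²)] / 48 = 102.6200
SE = √(s_p²(1/n₁ + 1/n₂)) = √(102.6200 × (1/25 + 1/25)) = 2.8652
t = (x̄₁ - x̄₂) / SE = (54.21 - 60.73) / 2.8652 = -6.52 / 2.8652 = -2.276
p-value = 0.0274

Since p-value < α = 0.05, we reject H₀.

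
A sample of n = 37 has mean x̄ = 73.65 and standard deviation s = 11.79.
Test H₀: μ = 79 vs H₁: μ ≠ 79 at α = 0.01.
One-sample t-test:
H₀: μ = 79
H₁: μ ≠ 79
df = n - 1 = 36
t = (x̄ - μ₀) / (s/√n) = (73.65 - 79) / (11.79/√37) = -2.760
p-value = 0.0090

Since p-value < α = 0.01, we reject H₀.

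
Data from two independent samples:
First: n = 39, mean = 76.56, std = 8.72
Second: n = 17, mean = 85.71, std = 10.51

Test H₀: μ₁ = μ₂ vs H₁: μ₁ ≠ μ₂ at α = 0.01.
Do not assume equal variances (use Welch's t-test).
Welch's two-sample t-test:
H₀: μ₁ = μ₂
H₁: μ₁ ≠ μ₂
s₁²/n₁ = 8.72²/39 = 1.9497,  s₂²/n₂ = 10.51²/17 = 6.4977
SE = √(s₁²/n₁ + s₂²/n₂) = √(1.9497 + 6.4977) = 2.9064
df (Welch-Satterthwaite) = (s₁²/n₁ + s₂²/n₂)² / [(s₁²/n₁)²/(n₁-1) + (s₂²/n₂)²/(n₂-1)] ≈ 26.05
t = (x̄₁ - x̄₂) / SE = (76.56 - 85.71) / 2.9064 = -9.15 / 2.9064 = -3.148
p-value = 0.0041

Since p-value < α = 0.01, we reject H₀.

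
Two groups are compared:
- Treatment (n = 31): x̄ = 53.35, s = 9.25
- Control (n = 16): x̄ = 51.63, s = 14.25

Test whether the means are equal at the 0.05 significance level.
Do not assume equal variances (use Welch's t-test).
Welch's two-sample t-test:
H₀: μ₁ = μ₂
H₁: μ₁ ≠ μ₂
s₁²/n₁ = 9.25²/31 = 2.7601,  s₂²/n₂ = 14.25²/16 = 12.6914
SE = √(s₁²/n₁ + s₂²/n₂) = √(2.7601 + 12.6914) = 3.9308
df (Welch-Satterthwaite) = (s₁²/n₁ + s₂²/n₂)² / [(s₁²/n₁)²/(n₁-1) + (s₂²/n₂)²/(n₂-1)] ≈ 21.72
t = (x̄₁ - x̄₂) / SE = (53.35 - 51.63) / 3.9308 = 1.72 / 3.9308 = 0.438
p-value = 0.6660

Since p-value > α = 0.05, we fail to reject H₀.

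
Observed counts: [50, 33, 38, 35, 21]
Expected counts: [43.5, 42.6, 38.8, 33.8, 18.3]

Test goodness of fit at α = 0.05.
Chi-square goodness of fit test:
H₀: observed counts match expected distribution
H₁: observed counts differ from expected distribution
df = k - 1 = 4
χ² = Σ(O - E)²/E
   = (50 - 43.5)²/43.5 + (33 - 42.6)²/42.6 + (38 - 38.8)²/38.8 + (35 - 33.8)²/33.8 + (21 - 18.3)²/18.3
   = 0.971 + 2.163 + 0.016 + 0.043 + 0.398
   = 3.59
p-value = 0.4640

Since p-value > α = 0.05, we fail to reject H₀.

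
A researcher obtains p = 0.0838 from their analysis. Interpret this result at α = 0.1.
Since p = 0.0838 < α = 0.1, reject H₀.
There is sufficient evidence to reject the null hypothesis; the result is statistically significant at the 0.1 level.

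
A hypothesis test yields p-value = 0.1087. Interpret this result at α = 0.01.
Since p = 0.1087 > α = 0.01, fail to reject H₀.
There is insufficient evidence to reject the null hypothesis; the result is not statistically significant at the 0.01 level.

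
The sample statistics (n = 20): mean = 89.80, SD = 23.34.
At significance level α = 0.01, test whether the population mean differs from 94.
One-sample t-test:
H₀: μ = 94
H₁: μ ≠ 94
df = n - 1 = 19
t = (x̄ - μ₀) / (s/√n) = (89.80 - 94) / (23.34/√20) = -0.805
p-value = 0.4309

Since p-value > α = 0.01, we fail to reject H₀.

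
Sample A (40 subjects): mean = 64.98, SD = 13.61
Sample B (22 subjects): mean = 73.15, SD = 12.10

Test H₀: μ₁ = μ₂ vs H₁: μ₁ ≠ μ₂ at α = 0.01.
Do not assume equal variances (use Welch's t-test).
Welch's two-sample t-test:
H₀: μ₁ = μ₂
H₁: μ₁ ≠ μ₂
s₁²/n₁ = 13.61²/40 = 4.6308,  s₂²/n₂ = 12.10²/22 = 6.6550
SE = √(s₁²/n₁ + s₂²/n₂) = √(4.6308 + 6.6550) = 3.3594
df (Welch-Satterthwaite) = (s₁²/n₁ + s₂²/n₂)² / [(s₁²/n₁)²/(n₁-1) + (s₂²/n₂)²/(n₂-1)] ≈ 47.90
t = (x̄₁ - x̄₂) / SE = (64.98 - 73.15) / 3.3594 = -8.17 / 3.3594 = -2.432
p-value = 0.0188

Since p-value > α = 0.01, we fail to reject H₀.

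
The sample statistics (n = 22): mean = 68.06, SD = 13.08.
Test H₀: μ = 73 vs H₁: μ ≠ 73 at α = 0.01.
One-sample t-test:
H₀: μ = 73
H₁: μ ≠ 73
df = n - 1 = 21
t = (x̄ - μ₀) / (s/√n) = (68.06 - 73) / (13.08/√22) = -1.771
p-value = 0.0910

Since p-value > α = 0.01, we fail to reject H₀.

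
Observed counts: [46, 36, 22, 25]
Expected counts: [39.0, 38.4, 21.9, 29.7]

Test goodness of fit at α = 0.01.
Chi-square goodness of fit test:
H₀: observed counts match expected distribution
H₁: observed counts differ from expected distribution
df = k - 1 = 3
χ² = Σ(O - E)²/E
   = (46 - 39.0)²/39.0 + (36 - 38.4)²/38.4 + (22 - 21.9)²/21.9 + (25 - 29.7)²/29.7
   = 1.256 + 0.150 + 0.000 + 0.744
   = 2.15
p-value = 0.5417

Since p-value > α = 0.01, we fail to reject H₀.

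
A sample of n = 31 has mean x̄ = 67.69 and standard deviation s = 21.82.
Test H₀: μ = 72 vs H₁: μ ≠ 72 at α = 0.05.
One-sample t-test:
H₀: μ = 72
H₁: μ ≠ 72
df = n - 1 = 30
t = (x̄ - μ₀) / (s/√n) = (67.69 - 72) / (21.82/√31) = -1.100
p-value = 0.2802

Since p-value > α = 0.05, we fail to reject H₀.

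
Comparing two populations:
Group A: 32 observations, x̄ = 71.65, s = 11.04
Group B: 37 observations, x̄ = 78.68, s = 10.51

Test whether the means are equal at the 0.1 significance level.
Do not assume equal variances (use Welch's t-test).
Welch's two-sample t-test:
H₀: μ₁ = μ₂
H₁: μ₁ ≠ μ₂
s₁²/n₁ = 11.04²/32 = 3.8088,  s₂²/n₂ = 10.51²/37 = 2.9854
SE = √(s₁²/n₁ + s₂²/n₂) = √(3.8088 + 2.9854) = 2.6066
df (Welch-Satterthwaite) = (s₁²/n₁ + s₂²/n₂)² / [(s₁²/n₁)²/(n₁-1) + (s₂²/n₂)²/(n₂-1)] ≈ 64.51
t = (x̄₁ - x̄₂) / SE = (71.65 - 78.68) / 2.6066 = -7.03 / 2.6066 = -2.697
p-value = 0.0089

Since p-value < α = 0.1, we reject H₀.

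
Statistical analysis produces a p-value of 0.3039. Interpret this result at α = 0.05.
Since p = 0.3039 > α = 0.05, fail to reject H₀.
There is insufficient evidence to reject the null hypothesis; the result is not statistically significant at the 0.05 level.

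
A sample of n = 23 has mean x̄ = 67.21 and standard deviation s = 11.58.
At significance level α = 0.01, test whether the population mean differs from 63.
One-sample t-test:
H₀: μ = 63
H₁: μ ≠ 63
df = n - 1 = 22
t = (x̄ - μ₀) / (s/√n) = (67.21 - 63) / (11.58/√23) = 1.744
p-value = 0.0952

Since p-value > α = 0.01, we fail to reject H₀.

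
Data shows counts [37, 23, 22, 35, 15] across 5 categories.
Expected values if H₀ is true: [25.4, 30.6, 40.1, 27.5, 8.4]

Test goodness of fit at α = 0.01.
Chi-square goodness of fit test:
H₀: observed counts match expected distribution
H₁: observed counts differ from expected distribution
df = k - 1 = 4
χ² = Σ(O - E)²/E
   = (37 - 25.4)²/25.4 + (23 - 30.6)²/30.6 + (22 - 40.1)²/40.1 + (35 - 27.5)²/27.5 + (15 - 8.4)²/8.4
   = 5.298 + 1.888 + 8.170 + 2.045 + 5.186
   = 22.59
p-value = 0.0002

Since p-value < α = 0.01, we reject H₀.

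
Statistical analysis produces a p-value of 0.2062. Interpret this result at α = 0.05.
Since p = 0.2062 > α = 0.05, fail to reject H₀.
There is insufficient evidence to reject the null hypothesis; the result is not statistically significant at the 0.05 level.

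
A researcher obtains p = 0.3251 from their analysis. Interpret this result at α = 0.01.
Since p = 0.3251 > α = 0.01, fail to reject H₀.
There is insufficient evidence to reject the null hypothesis; the result is not statistically significant at the 0.01 level.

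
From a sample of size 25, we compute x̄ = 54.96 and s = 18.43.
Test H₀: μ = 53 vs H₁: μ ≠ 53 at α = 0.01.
One-sample t-test:
H₀: μ = 53
H₁: μ ≠ 53
df = n - 1 = 24
t = (x̄ - μ₀) / (s/√n) = (54.96 - 53) / (18.43/√25) = 0.532
p-value = 0.5998

Since p-value > α = 0.01, we fail to reject H₀.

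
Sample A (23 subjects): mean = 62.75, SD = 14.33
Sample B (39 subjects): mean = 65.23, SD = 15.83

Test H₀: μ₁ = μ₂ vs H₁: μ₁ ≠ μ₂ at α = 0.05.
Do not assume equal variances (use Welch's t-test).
Welch's two-sample t-test:
H₀: μ₁ = μ₂
H₁: μ₁ ≠ μ₂
s₁²/n₁ = 14.33²/23 = 8.9282,  s₂²/n₂ = 15.83²/39 = 6.4254
SE = √(s₁²/n₁ + s₂²/n₂) = √(8.9282 + 6.4254) = 3.9184
df (Welch-Satterthwaite) = (s₁²/n₁ + s₂²/n₂)² / [(s₁²/n₁)²/(n₁-1) + (s₂²/n₂)²/(n₂-1)] ≈ 50.05
t = (x̄₁ - x̄₂) / SE = (62.75 - 65.23) / 3.9184 = -2.48 / 3.9184 = -0.633
p-value = 0.5297

Since p-value > α = 0.05, we fail to reject H₀.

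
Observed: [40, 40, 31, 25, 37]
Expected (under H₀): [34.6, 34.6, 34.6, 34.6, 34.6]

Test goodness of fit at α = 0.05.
Chi-square goodness of fit test:
H₀: observed counts match expected distribution
H₁: observed counts differ from expected distribution
df = k - 1 = 4
χ² = Σ(O - E)²/E
   = (40 - 34.6)²/34.6 + (40 - 34.6)²/34.6 + (31 - 34.6)²/34.6 + (25 - 34.6)²/34.6 + (37 - 34.6)²/34.6
   = 0.843 + 0.843 + 0.375 + 2.664 + 0.166
   = 4.89
p-value = 0.2988

Since p-value > α = 0.05, we fail to reject H₀.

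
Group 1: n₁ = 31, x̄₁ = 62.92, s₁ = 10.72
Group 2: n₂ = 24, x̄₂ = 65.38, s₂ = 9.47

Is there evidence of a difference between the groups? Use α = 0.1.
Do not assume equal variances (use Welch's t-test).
Welch's two-sample t-test:
H₀: μ₁ = μ₂
H₁: μ₁ ≠ μ₂
s₁²/n₁ = 10.72²/31 = 3.7070,  s₂²/n₂ = 9.47²/24 = 3.7367
SE = √(s₁²/n₁ + s₂²/n₂) = √(3.7070 + 3.7367) = 2.7283
df (Welch-Satterthwaite) = (s₁²/n₁ + s₂²/n₂)² / [(s₁²/n₁)²/(n₁-1) + (s₂²/n₂)²/(n₂-1)] ≈ 52.02
t = (x̄₁ - x̄₂) / SE = (62.92 - 65.38) / 2.7283 = -2.46 / 2.7283 = -0.902
p-value = 0.3714

Since p-value > α = 0.1, we fail to reject H₀.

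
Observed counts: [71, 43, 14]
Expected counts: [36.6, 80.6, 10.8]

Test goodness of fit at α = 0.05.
Chi-square goodness of fit test:
H₀: observed counts match expected distribution
H₁: observed counts differ from expected distribution
df = k - 1 = 2
χ² = Σ(O - E)²/E
   = (71 - 36.6)²/36.6 + (43 - 80.6)²/80.6 + (14 - 10.8)²/10.8
   = 32.332 + 17.540 + 0.948
   = 50.82
p-value < 0.0001

Since p-value < α = 0.05, we reject H₀.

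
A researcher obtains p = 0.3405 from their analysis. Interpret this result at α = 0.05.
Since p = 0.3405 > α = 0.05, fail to reject H₀.
There is insufficient evidence to reject the null hypothesis; the result is not statistically significant at the 0.05 level.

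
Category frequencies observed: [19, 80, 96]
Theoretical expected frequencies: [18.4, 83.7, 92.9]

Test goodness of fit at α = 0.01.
Chi-square goodness of fit test:
H₀: observed counts match expected distribution
H₁: observed counts differ from expected distribution
df = k - 1 = 2
χ² = Σ(O - E)²/E
   = (19 - 18.4)²/18.4 + (80 - 83.7)²/83.7 + (96 - 92.9)²/92.9
   = 0.020 + 0.164 + 0.103
   = 0.29
p-value = 0.8665

Since p-value > α = 0.01, we fail to reject H₀.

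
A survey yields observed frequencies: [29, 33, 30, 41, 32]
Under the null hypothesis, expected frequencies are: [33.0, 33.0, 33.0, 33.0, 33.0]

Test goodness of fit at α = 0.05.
Chi-square goodness of fit test:
H₀: observed counts match expected distribution
H₁: observed counts differ from expected distribution
df = k - 1 = 4
χ² = Σ(O - E)²/E
   = (29 - 33.0)²/33.0 + (33 - 33.0)²/33.0 + (30 - 33.0)²/33.0 + (41 - 33.0)²/33.0 + (32 - 33.0)²/33.0
   = 0.485 + 0.000 + 0.273 + 1.939 + 0.030
   = 2.73
p-value = 0.6045

Since p-value > α = 0.05, we fail to reject H₀.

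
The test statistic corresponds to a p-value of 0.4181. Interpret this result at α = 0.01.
Since p = 0.4181 > α = 0.01, fail to reject H₀.
There is insufficient evidence to reject the null hypothesis; the result is not statistically significant at the 0.01 level.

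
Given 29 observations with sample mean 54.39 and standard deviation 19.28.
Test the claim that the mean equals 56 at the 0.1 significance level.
One-sample t-test:
H₀: μ = 56
H₁: μ ≠ 56
df = n - 1 = 28
t = (x̄ - μ₀) / (s/√n) = (54.39 - 56) / (19.28/√29) = -0.450
p-value = 0.6564

Since p-value > α = 0.1, we fail to reject H₀.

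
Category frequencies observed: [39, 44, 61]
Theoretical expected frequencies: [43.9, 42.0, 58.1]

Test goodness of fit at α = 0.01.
Chi-square goodness of fit test:
H₀: observed counts match expected distribution
H₁: observed counts differ from expected distribution
df = k - 1 = 2
χ² = Σ(O - E)²/E
   = (39 - 43.9)²/43.9 + (44 - 42.0)²/42.0 + (61 - 58.1)²/58.1
   = 0.547 + 0.095 + 0.145
   = 0.79
p-value = 0.6747

Since p-value > α = 0.01, we fail to reject H₀.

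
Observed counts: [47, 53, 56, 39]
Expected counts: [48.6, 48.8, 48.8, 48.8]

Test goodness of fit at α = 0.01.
Chi-square goodness of fit test:
H₀: observed counts match expected distribution
H₁: observed counts differ from expected distribution
df = k - 1 = 3
χ² = Σ(O - E)²/E
   = (47 - 48.6)²/48.6 + (53 - 48.8)²/48.8 + (56 - 48.8)²/48.8 + (39 - 48.8)²/48.8
   = 0.053 + 0.361 + 1.062 + 1.968
   = 3.44
p-value = 0.3280

Since p-value > α = 0.01, we fail to reject H₀.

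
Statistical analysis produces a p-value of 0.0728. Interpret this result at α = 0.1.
Since p = 0.0728 < α = 0.1, reject H₀.
There is sufficient evidence to reject the null hypothesis; the result is statistically significant at the 0.1 level.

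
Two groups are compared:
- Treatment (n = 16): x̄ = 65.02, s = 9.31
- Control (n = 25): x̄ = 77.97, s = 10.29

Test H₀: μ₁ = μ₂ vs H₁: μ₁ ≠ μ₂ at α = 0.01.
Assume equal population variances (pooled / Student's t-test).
Student's two-sample t-test (equal variances):
H₀: μ₁ = μ₂
H₁: μ₁ ≠ μ₂
df = n₁ + n₂ - 2 = 39
Pooled variance s_p² = [(n₁-1)s₁² + (n₂-1)s₂²] / (n₁ + n₂ - 2) = [(15)(9.31²) + (24)(10.29²)] / 39 = 98.4964
SE = √(s_p²(1/n₁ + 1/n₂)) = √(98.4964 × (1/16 + 1/25)) = 3.1774
t = (x̄₁ - x̄₂) / SE = (65.02 - 77.97) / 3.1774 = -12.95 / 3.1774 = -4.076
p-value = 0.0002

Since p-value < α = 0.01, we reject H₀.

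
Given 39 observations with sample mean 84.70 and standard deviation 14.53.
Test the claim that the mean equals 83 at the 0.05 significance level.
One-sample t-test:
H₀: μ = 83
H₁: μ ≠ 83
df = n - 1 = 38
t = (x̄ - μ₀) / (s/√n) = (84.70 - 83) / (14.53/√39) = 0.731
p-value = 0.4695

Since p-value > α = 0.05, we fail to reject H₀.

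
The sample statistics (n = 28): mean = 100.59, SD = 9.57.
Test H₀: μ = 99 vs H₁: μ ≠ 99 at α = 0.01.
One-sample t-test:
H₀: μ = 99
H₁: μ ≠ 99
df = n - 1 = 27
t = (x̄ - μ₀) / (s/√n) = (100.59 - 99) / (9.57/√28) = 0.879
p-value = 0.3871

Since p-value > α = 0.01, we fail to reject H₀.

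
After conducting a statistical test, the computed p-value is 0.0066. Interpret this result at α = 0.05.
Since p = 0.0066 < α = 0.05, reject H₀.
There is sufficient evidence to reject the null hypothesis; the result is statistically significant at the 0.05 level.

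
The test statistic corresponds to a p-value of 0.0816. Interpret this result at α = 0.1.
Since p = 0.0816 < α = 0.1, reject H₀.
There is sufficient evidence to reject the null hypothesis; the result is statistically significant at the 0.1 level.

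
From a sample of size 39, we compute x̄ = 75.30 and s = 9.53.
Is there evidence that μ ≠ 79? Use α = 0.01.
One-sample t-test:
H₀: μ = 79
H₁: μ ≠ 79
df = n - 1 = 38
t = (x̄ - μ₀) / (s/√n) = (75.30 - 79) / (9.53/√39) = -2.425
p-value = 0.0202

Since p-value > α = 0.01, we fail to reject H₀.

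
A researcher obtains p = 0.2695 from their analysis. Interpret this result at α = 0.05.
Since p = 0.2695 > α = 0.05, fail to reject H₀.
There is insufficient evidence to reject the null hypothesis; the result is not statistically significant at the 0.05 level.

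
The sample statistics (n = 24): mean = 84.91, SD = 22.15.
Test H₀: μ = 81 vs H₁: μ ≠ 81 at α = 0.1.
One-sample t-test:
H₀: μ = 81
H₁: μ ≠ 81
df = n - 1 = 23
t = (x̄ - μ₀) / (s/√n) = (84.91 - 81) / (22.15/√24) = 0.865
p-value = 0.3961

Since p-value > α = 0.1, we fail to reject H₀.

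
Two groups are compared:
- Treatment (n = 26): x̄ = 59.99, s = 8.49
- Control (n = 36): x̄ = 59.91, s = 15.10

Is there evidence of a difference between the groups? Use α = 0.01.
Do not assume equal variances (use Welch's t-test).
Welch's two-sample t-test:
H₀: μ₁ = μ₂
H₁: μ₁ ≠ μ₂
s₁²/n₁ = 8.49²/26 = 2.7723,  s₂²/n₂ = 15.10²/36 = 6.3336
SE = √(s₁²/n₁ + s₂²/n₂) = √(2.7723 + 6.3336) = 3.0176
df (Welch-Satterthwaite) = (s₁²/n₁ + s₂²/n₂)² / [(s₁²/n₁)²/(n₁-1) + (s₂²/n₂)²/(n₂-1)] ≈ 57.04
t = (x̄₁ - x̄₂) / SE = (59.99 - 59.91) / 3.0176 = 0.08 / 3.0176 = 0.027
p-value = 0.9789

Since p-value > α = 0.01, we fail to reject H₀.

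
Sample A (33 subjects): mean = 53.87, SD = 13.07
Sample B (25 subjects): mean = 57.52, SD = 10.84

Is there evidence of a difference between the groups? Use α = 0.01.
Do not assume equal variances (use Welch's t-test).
Welch's two-sample t-test:
H₀: μ₁ = μ₂
H₁: μ₁ ≠ μ₂
s₁²/n₁ = 13.07²/33 = 5.1765,  s₂²/n₂ = 10.84²/25 = 4.7002
SE = √(s₁²/n₁ + s₂²/n₂) = √(5.1765 + 4.7002) = 3.1427
df (Welch-Satterthwaite) = (s₁²/n₁ + s₂²/n₂)² / [(s₁²/n₁)²/(n₁-1) + (s₂²/n₂)²/(n₂-1)] ≈ 55.49
t = (x̄₁ - x̄₂) / SE = (53.87 - 57.52) / 3.1427 = -3.65 / 3.1427 = -1.161
p-value = 0.2504

Since p-value > α = 0.01, we fail to reject H₀.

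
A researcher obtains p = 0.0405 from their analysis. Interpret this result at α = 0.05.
Since p = 0.0405 < α = 0.05, reject H₀.
There is sufficient evidence to reject the null hypothesis; the result is statistically significant at the 0.05 level.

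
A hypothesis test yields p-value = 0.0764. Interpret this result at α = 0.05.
Since p = 0.0764 > α = 0.05, fail to reject H₀.
There is insufficient evidence to reject the null hypothesis; the result is not statistically significant at the 0.05 level.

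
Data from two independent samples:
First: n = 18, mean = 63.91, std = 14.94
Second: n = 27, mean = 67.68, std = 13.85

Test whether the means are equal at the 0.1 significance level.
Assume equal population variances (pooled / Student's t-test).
Student's two-sample t-test (equal variances):
H₀: μ₁ = μ₂
H₁: μ₁ ≠ μ₂
df = n₁ + n₂ - 2 = 43
Pooled variance s_p² = [(n₁-1)s₁² + (n₂-1)s₂²] / (n₁ + n₂ - 2) = [(17)(14.94²) + (26)(13.85²)] / 43 = 204.2290
SE = √(s_p²(1/n₁ + 1/n₂)) = √(204.2290 × (1/18 + 1/27)) = 4.3486
t = (x̄₁ - x̄₂) / SE = (63.91 - 67.68) / 4.3486 = -3.77 / 4.3486 = -0.867
p-value = 0.3908

Since p-value > α = 0.1, we fail to reject H₀.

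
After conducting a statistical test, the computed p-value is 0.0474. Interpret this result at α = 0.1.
Since p = 0.0474 < α = 0.1, reject H₀.
There is sufficient evidence to reject the null hypothesis; the result is statistically significant at the 0.1 level.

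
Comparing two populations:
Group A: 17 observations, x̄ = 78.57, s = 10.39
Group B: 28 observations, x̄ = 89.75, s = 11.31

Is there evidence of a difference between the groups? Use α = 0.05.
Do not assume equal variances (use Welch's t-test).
Welch's two-sample t-test:
H₀: μ₁ = μ₂
H₁: μ₁ ≠ μ₂
s₁²/n₁ = 10.39²/17 = 6.3501,  s₂²/n₂ = 11.31²/28 = 4.5684
SE = √(s₁²/n₁ + s₂²/n₂) = √(6.3501 + 4.5684) = 3.3043
df (Welch-Satterthwaite) = (s₁²/n₁ + s₂²/n₂)² / [(s₁²/n₁)²/(n₁-1) + (s₂²/n₂)²/(n₂-1)] ≈ 36.20
t = (x̄₁ - x̄₂) / SE = (78.57 - 89.75) / 3.3043 = -11.18 / 3.3043 = -3.383
p-value = 0.0017

Since p-value < α = 0.05, we reject H₀.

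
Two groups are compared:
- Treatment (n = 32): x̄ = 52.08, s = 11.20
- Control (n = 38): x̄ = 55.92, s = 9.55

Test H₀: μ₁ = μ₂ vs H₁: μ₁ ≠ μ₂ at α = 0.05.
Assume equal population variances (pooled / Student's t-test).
Student's two-sample t-test (equal variances):
H₀: μ₁ = μ₂
H₁: μ₁ ≠ μ₂
df = n₁ + n₂ - 2 = 68
Pooled variance s_p² = [(n₁-1)s₁² + (n₂-1)s₂²] / (n₁ + n₂ - 2) = [(31)(11.20²) + (37)(9.55²)] / 68 = 106.8108
SE = √(s_p²(1/n₁ + 1/n₂)) = √(106.8108 × (1/32 + 1/38)) = 2.4796
t = (x̄₁ - x̄₂) / SE = (52.08 - 55.92) / 2.4796 = -3.84 / 2.4796 = -1.549
p-value = 0.1261

Since p-value > α = 0.05, we fail to reject H₀.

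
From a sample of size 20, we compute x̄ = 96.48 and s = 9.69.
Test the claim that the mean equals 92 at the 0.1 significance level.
One-sample t-test:
H₀: μ = 92
H₁: μ ≠ 92
df = n - 1 = 19
t = (x̄ - μ₀) / (s/√n) = (96.48 - 92) / (9.69/√20) = 2.068
p-value = 0.0526

Since p-value < α = 0.1, we reject H₀.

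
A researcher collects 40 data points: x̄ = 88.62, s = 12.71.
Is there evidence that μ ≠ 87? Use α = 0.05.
One-sample t-test:
H₀: μ = 87
H₁: μ ≠ 87
df = n - 1 = 39
t = (x̄ - μ₀) / (s/√n) = (88.62 - 87) / (12.71/√40) = 0.806
p-value = 0.4251

Since p-value > α = 0.05, we fail to reject H₀.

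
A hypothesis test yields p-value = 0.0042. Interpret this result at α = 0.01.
Since p = 0.0042 < α = 0.01, reject H₀.
There is sufficient evidence to reject the null hypothesis; the result is statistically significant at the 0.01 level.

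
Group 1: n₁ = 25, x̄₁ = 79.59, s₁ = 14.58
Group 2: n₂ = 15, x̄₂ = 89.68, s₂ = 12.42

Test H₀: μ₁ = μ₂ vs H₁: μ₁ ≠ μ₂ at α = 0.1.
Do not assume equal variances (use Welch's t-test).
Welch's two-sample t-test:
H₀: μ₁ = μ₂
H₁: μ₁ ≠ μ₂
s₁²/n₁ = 14.58²/25 = 8.5031,  s₂²/n₂ = 12.42²/15 = 10.2838
SE = √(s₁²/n₁ + s₂²/n₂) = √(8.5031 + 10.2838) = 4.3344
df (Welch-Satterthwaite) = (s₁²/n₁ + s₂²/n₂)² / [(s₁²/n₁)²/(n₁-1) + (s₂²/n₂)²/(n₂-1)] ≈ 33.40
t = (x̄₁ - x̄₂) / SE = (79.59 - 89.68) / 4.3344 = -10.09 / 4.3344 = -2.328
p-value = 0.0261

Since p-value < α = 0.1, we reject H₀.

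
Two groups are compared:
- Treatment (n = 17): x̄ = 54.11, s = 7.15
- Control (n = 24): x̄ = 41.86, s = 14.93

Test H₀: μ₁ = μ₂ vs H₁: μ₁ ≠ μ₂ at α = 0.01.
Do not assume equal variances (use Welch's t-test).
Welch's two-sample t-test:
H₀: μ₁ = μ₂
H₁: μ₁ ≠ μ₂
s₁²/n₁ = 7.15²/17 = 3.0072,  s₂²/n₂ = 14.93²/24 = 9.2877
SE = √(s₁²/n₁ + s₂²/n₂) = √(3.0072 + 9.2877) = 3.5064
df (Welch-Satterthwaite) = (s₁²/n₁ + s₂²/n₂)² / [(s₁²/n₁)²/(n₁-1) + (s₂²/n₂)²/(n₂-1)] ≈ 35.03
t = (x̄₁ - x̄₂) / SE = (54.11 - 41.86) / 3.5064 = 12.25 / 3.5064 = 3.494
p-value = 0.0013

Since p-value < α = 0.01, we reject H₀.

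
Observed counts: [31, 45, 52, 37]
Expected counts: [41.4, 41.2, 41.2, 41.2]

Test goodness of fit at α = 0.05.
Chi-square goodness of fit test:
H₀: observed counts match expected distribution
H₁: observed counts differ from expected distribution
df = k - 1 = 3
χ² = Σ(O - E)²/E
   = (31 - 41.4)²/41.4 + (45 - 41.2)²/41.2 + (52 - 41.2)²/41.2 + (37 - 41.2)²/41.2
   = 2.613 + 0.350 + 2.831 + 0.428
   = 6.22
p-value = 0.1013

Since p-value > α = 0.05, we fail to reject H₀.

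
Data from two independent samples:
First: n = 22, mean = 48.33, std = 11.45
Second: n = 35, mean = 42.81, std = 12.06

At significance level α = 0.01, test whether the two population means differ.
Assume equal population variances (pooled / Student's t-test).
Student's two-sample t-test (equal variances):
H₀: μ₁ = μ₂
H₁: μ₁ ≠ μ₂
df = n₁ + n₂ - 2 = 55
Pooled variance s_p² = [(n₁-1)s₁² + (n₂-1)s₂²] / (n₁ + n₂ - 2) = [(21)(11.45²) + (34)(12.06²)] / 55 = 139.9679
SE = √(s_p²(1/n₁ + 1/n₂)) = √(139.9679 × (1/22 + 1/35)) = 3.2189
t = (x̄₁ - x̄₂) / SE = (48.33 - 42.81) / 3.2189 = 5.52 / 3.2189 = 1.715
p-value = 0.0920

Since p-value > α = 0.01, we fail to reject H₀.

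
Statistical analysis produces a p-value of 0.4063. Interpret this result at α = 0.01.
Since p = 0.4063 > α = 0.01, fail to reject H₀.
There is insufficient evidence to reject the null hypothesis; the result is not statistically significant at the 0.01 level.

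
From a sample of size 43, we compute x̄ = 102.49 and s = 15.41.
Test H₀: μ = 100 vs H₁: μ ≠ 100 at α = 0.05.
One-sample t-test:
H₀: μ = 100
H₁: μ ≠ 100
df = n - 1 = 42
t = (x̄ - μ₀) / (s/√n) = (102.49 - 100) / (15.41/√43) = 1.060
p-value = 0.2954

Since p-value > α = 0.05, we fail to reject H₀.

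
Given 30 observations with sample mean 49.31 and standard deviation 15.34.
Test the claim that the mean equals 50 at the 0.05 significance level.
One-sample t-test:
H₀: μ = 50
H₁: μ ≠ 50
df = n - 1 = 29
t = (x̄ - μ₀) / (s/√n) = (49.31 - 50) / (15.34/√30) = -0.246
p-value = 0.8071

Since p-value > α = 0.05, we fail to reject H₀.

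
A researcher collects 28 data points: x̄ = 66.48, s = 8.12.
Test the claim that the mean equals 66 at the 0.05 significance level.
One-sample t-test:
H₀: μ = 66
H₁: μ ≠ 66
df = n - 1 = 27
t = (x̄ - μ₀) / (s/√n) = (66.48 - 66) / (8.12/√28) = 0.313
p-value = 0.7568

Since p-value > α = 0.05, we fail to reject H₀.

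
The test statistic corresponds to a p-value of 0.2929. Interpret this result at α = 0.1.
Since p = 0.2929 > α = 0.1, fail to reject H₀.
There is insufficient evidence to reject the null hypothesis; the result is not statistically significant at the 0.1 level.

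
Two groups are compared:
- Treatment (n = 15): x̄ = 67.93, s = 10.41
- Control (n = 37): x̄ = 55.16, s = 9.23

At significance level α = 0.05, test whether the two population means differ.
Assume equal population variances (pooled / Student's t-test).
Student's two-sample t-test (equal variances):
H₀: μ₁ = μ₂
H₁: μ₁ ≠ μ₂
df = n₁ + n₂ - 2 = 50
Pooled variance s_p² = [(n₁-1)s₁² + (n₂-1)s₂²] / (n₁ + n₂ - 2) = [(14)(10.41²) + (36)(9.23²)] / 50 = 91.6820
SE = √(s_p²(1/n₁ + 1/n₂)) = √(91.6820 × (1/15 + 1/37)) = 2.9309
t = (x̄₁ - x̄₂) / SE = (67.93 - 55.16) / 2.9309 = 12.77 / 2.9309 = 4.357
p-value = 0.0001

Since p-value < α = 0.05, we reject H₀.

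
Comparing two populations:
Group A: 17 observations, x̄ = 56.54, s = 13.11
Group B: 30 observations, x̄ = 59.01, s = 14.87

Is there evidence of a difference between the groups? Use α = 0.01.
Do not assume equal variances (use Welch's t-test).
Welch's two-sample t-test:
H₀: μ₁ = μ₂
H₁: μ₁ ≠ μ₂
s₁²/n₁ = 13.11²/17 = 10.1101,  s₂²/n₂ = 14.87²/30 = 7.3706
SE = √(s₁²/n₁ + s₂²/n₂) = √(10.1101 + 7.3706) = 4.1810
df (Welch-Satterthwaite) = (s₁²/n₁ + s₂²/n₂)² / [(s₁²/n₁)²/(n₁-1) + (s₂²/n₂)²/(n₂-1)] ≈ 36.99
t = (x̄₁ - x̄₂) / SE = (56.54 - 59.01) / 4.1810 = -2.47 / 4.1810 = -0.591
p-value = 0.5583

Since p-value > α = 0.01, we fail to reject H₀.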